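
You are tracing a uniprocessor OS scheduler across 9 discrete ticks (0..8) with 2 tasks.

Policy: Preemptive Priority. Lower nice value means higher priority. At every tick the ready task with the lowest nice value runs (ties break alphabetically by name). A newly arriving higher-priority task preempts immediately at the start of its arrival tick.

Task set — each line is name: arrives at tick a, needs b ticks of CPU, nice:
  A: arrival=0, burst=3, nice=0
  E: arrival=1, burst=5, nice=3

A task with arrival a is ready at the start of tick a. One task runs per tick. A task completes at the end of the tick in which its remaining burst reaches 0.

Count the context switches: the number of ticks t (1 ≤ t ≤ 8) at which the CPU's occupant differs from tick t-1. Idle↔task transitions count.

context switches = 2

t=0: ready={A} → run A
t=1: ready={A,E} → run A
t=2: ready={A,E} → run A
t=3: ready={E} → run E
t=4: ready={E} → run E
t=5: ready={E} → run E
t=6: ready={E} → run E
t=7: ready={E} → run E
t=8: (idle)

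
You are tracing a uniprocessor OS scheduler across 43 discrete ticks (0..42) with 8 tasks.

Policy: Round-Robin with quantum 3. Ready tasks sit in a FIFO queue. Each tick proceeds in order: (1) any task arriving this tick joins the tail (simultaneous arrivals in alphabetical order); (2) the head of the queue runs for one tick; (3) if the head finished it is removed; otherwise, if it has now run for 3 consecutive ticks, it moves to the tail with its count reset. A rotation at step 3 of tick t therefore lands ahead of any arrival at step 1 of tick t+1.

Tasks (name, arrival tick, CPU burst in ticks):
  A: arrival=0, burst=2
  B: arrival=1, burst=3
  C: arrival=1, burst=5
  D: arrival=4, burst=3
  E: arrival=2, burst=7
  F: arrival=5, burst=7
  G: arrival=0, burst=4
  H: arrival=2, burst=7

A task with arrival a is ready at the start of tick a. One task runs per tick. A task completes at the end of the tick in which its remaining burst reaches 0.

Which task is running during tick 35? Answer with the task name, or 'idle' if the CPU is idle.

t=0: queue=[A,G] q_used=0 → run A
t=1: queue=[A,G,B,C] q_used=1 → run A
t=2: queue=[G,B,C,E,H] q_used=0 → run G
t=3: queue=[G,B,C,E,H] q_used=1 → run G
t=4: queue=[G,B,C,E,H,D] q_used=2 → run G
t=5: queue=[B,C,E,H,D,G,F] q_used=0 → run B
t=6: queue=[B,C,E,H,D,G,F] q_used=1 → run B
t=7: queue=[B,C,E,H,D,G,F] q_used=2 → run B
t=8: queue=[C,E,H,D,G,F] q_used=0 → run C
t=9: queue=[C,E,H,D,G,F] q_used=1 → run C
t=10: queue=[C,E,H,D,G,F] q_used=2 → run C
t=11: queue=[E,H,D,G,F,C] q_used=0 → run E
t=12: queue=[E,H,D,G,F,C] q_used=1 → run E
t=13: queue=[E,H,D,G,F,C] q_used=2 → run E
t=14: queue=[H,D,G,F,C,E] q_used=0 → run H
t=15: queue=[H,D,G,F,C,E] q_used=1 → run H
t=16: queue=[H,D,G,F,C,E] q_used=2 → run H
t=17: queue=[D,G,F,C,E,H] q_used=0 → run D
t=18: queue=[D,G,F,C,E,H] q_used=1 → run D
t=19: queue=[D,G,F,C,E,H] q_used=2 → run D
t=20: queue=[G,F,C,E,H] q_used=0 → run G
t=21: queue=[F,C,E,H] q_used=0 → run F
t=22: queue=[F,C,E,H] q_used=1 → run F
t=23: queue=[F,C,E,H] q_used=2 → run F
t=24: queue=[C,E,H,F] q_used=0 → run C
t=25: queue=[C,E,H,F] q_used=1 → run C
t=26: queue=[E,H,F] q_used=0 → run E
t=27: queue=[E,H,F] q_used=1 → run E
t=28: queue=[E,H,F] q_used=2 → run E
t=29: queue=[H,F,E] q_used=0 → run H
t=30: queue=[H,F,E] q_used=1 → run H
t=31: queue=[H,F,E] q_used=2 → run H
t=32: queue=[F,E,H] q_used=0 → run F
t=33: queue=[F,E,H] q_used=1 → run F
t=34: queue=[F,E,H] q_used=2 → run F
t=35: queue=[E,H,F] q_used=0 → run E
t=36: queue=[H,F] q_used=0 → run H
t=37: queue=[F] q_used=0 → run F
t=38: (idle)
t=39: (idle)
t=40: (idle)
t=41: (idle)
t=42: (idle)

running at tick 35 = E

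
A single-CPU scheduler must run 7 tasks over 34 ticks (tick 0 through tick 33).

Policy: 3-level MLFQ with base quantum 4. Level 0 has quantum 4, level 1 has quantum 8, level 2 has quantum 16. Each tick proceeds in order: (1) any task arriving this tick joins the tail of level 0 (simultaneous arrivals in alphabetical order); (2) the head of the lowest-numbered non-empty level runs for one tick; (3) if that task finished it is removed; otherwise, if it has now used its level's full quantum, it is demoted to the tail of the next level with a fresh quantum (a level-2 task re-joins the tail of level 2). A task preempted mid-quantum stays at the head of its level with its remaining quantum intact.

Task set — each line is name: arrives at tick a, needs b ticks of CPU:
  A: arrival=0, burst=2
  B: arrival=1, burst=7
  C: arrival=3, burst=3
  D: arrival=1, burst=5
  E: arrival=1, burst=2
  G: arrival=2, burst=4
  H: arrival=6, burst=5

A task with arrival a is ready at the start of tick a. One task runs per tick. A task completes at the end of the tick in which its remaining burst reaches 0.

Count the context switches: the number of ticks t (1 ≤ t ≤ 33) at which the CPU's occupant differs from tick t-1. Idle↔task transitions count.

t=0: L0/L1/L2 = A/-/- → run A
t=1: L0/L1/L2 = ABDE/-/- → run A
t=2: L0/L1/L2 = BDEG/-/- → run B
t=3: L0/L1/L2 = BDEGC/-/- → run B
t=4: L0/L1/L2 = BDEGC/-/- → run B
t=5: L0/L1/L2 = BDEGC/-/- → run B
t=6: L0/L1/L2 = DEGCH/B/- → run D
t=7: L0/L1/L2 = DEGCH/B/- → run D
t=8: L0/L1/L2 = DEGCH/B/- → run D
t=9: L0/L1/L2 = DEGCH/B/- → run D
t=10: L0/L1/L2 = EGCH/BD/- → run E
t=11: L0/L1/L2 = EGCH/BD/- → run E
t=12: L0/L1/L2 = GCH/BD/- → run G
t=13: L0/L1/L2 = GCH/BD/- → run G
t=14: L0/L1/L2 = GCH/BD/- → run G
t=15: L0/L1/L2 = GCH/BD/- → run G
t=16: L0/L1/L2 = CH/BD/- → run C
t=17: L0/L1/L2 = CH/BD/- → run C
t=18: L0/L1/L2 = CH/BD/- → run C
t=19: L0/L1/L2 = H/BD/- → run H
t=20: L0/L1/L2 = H/BD/- → run H
t=21: L0/L1/L2 = H/BD/- → run H
t=22: L0/L1/L2 = H/BD/- → run H
t=23: L0/L1/L2 = -/BDH/- → run B
t=24: L0/L1/L2 = -/BDH/- → run B
t=25: L0/L1/L2 = -/BDH/- → run B
t=26: L0/L1/L2 = -/DH/- → run D
t=27: L0/L1/L2 = -/H/- → run H
t=28: (idle)
t=29: (idle)
t=30: (idle)
t=31: (idle)
t=32: (idle)
t=33: (idle)

context switches = 10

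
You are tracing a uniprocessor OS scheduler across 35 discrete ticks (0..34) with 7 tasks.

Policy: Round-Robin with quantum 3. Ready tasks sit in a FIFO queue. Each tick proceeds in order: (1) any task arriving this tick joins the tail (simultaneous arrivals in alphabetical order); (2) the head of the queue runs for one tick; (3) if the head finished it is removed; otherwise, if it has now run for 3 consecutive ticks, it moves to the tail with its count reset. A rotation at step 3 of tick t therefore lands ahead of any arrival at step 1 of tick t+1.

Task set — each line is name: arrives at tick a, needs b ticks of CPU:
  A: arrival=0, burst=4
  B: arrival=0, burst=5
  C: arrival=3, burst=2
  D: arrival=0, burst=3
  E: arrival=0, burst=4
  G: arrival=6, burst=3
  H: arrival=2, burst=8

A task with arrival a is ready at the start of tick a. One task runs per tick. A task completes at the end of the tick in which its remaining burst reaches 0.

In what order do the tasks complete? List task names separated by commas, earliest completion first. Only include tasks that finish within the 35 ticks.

t=0: queue=[A,B,D,E] q_used=0 → run A
t=1: queue=[A,B,D,E] q_used=1 → run A
t=2: queue=[A,B,D,E,H] q_used=2 → run A
t=3: queue=[B,D,E,H,A,C] q_used=0 → run B
t=4: queue=[B,D,E,H,A,C] q_used=1 → run B
t=5: queue=[B,D,E,H,A,C] q_used=2 → run B
t=6: queue=[D,E,H,A,C,B,G] q_used=0 → run D
t=7: queue=[D,E,H,A,C,B,G] q_used=1 → run D
t=8: queue=[D,E,H,A,C,B,G] q_used=2 → run D
t=9: queue=[E,H,A,C,B,G] q_used=0 → run E
t=10: queue=[E,H,A,C,B,G] q_used=1 → run E
t=11: queue=[E,H,A,C,B,G] q_used=2 → run E
t=12: queue=[H,A,C,B,G,E] q_used=0 → run H
t=13: queue=[H,A,C,B,G,E] q_used=1 → run H
t=14: queue=[H,A,C,B,G,E] q_used=2 → run H
t=15: queue=[A,C,B,G,E,H] q_used=0 → run A
t=16: queue=[C,B,G,E,H] q_used=0 → run C
t=17: queue=[C,B,G,E,H] q_used=1 → run C
t=18: queue=[B,G,E,H] q_used=0 → run B
t=19: queue=[B,G,E,H] q_used=1 → run B
t=20: queue=[G,E,H] q_used=0 → run G
t=21: queue=[G,E,H] q_used=1 → run G
t=22: queue=[G,E,H] q_used=2 → run G
t=23: queue=[E,H] q_used=0 → run E
t=24: queue=[H] q_used=0 → run H
t=25: queue=[H] q_used=1 → run H
t=26: queue=[H] q_used=2 → run H
t=27: queue=[H] q_used=0 → run H
t=28: queue=[H] q_used=1 → run H
t=29: (idle)
t=30: (idle)
t=31: (idle)
t=32: (idle)
t=33: (idle)
t=34: (idle)

completion order = D, A, C, B, G, E, H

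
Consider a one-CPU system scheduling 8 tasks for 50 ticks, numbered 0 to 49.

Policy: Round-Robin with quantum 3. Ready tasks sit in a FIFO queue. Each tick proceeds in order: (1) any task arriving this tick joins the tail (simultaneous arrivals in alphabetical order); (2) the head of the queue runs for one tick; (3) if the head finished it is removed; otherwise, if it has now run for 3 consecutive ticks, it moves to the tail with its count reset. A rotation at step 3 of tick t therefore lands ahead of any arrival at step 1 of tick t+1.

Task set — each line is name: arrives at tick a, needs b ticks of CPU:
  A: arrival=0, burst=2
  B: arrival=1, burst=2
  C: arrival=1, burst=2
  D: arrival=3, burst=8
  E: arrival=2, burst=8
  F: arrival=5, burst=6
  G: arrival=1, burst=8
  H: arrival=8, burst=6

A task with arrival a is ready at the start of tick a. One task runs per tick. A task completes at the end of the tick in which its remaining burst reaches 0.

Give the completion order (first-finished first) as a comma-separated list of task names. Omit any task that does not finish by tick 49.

completion order = A, B, C, F, H, G, E, D

t=0: queue=[A] q_used=0 → run A
t=1: queue=[A,B,C,G] q_used=1 → run A
t=2: queue=[B,C,G,E] q_used=0 → run B
t=3: queue=[B,C,G,E,D] q_used=1 → run B
t=4: queue=[C,G,E,D] q_used=0 → run C
t=5: queue=[C,G,E,D,F] q_used=1 → run C
t=6: queue=[G,E,D,F] q_used=0 → run G
t=7: queue=[G,E,D,F] q_used=1 → run G
t=8: queue=[G,E,D,F,H] q_used=2 → run G
t=9: queue=[E,D,F,H,G] q_used=0 → run E
t=10: queue=[E,D,F,H,G] q_used=1 → run E
t=11: queue=[E,D,F,H,G] q_used=2 → run E
t=12: queue=[D,F,H,G,E] q_used=0 → run D
t=13: queue=[D,F,H,G,E] q_used=1 → run D
t=14: queue=[D,F,H,G,E] q_used=2 → run D
t=15: queue=[F,H,G,E,D] q_used=0 → run F
t=16: queue=[F,H,G,E,D] q_used=1 → run F
t=17: queue=[F,H,G,E,D] q_used=2 → run F
t=18: queue=[H,G,E,D,F] q_used=0 → run H
t=19: queue=[H,G,E,D,F] q_used=1 → run H
t=20: queue=[H,G,E,D,F] q_used=2 → run H
t=21: queue=[G,E,D,F,H] q_used=0 → run G
t=22: queue=[G,E,D,F,H] q_used=1 → run G
t=23: queue=[G,E,D,F,H] q_used=2 → run G
t=24: queue=[E,D,F,H,G] q_used=0 → run E
t=25: queue=[E,D,F,H,G] q_used=1 → run E
t=26: queue=[E,D,F,H,G] q_used=2 → run E
t=27: queue=[D,F,H,G,E] q_used=0 → run D
t=28: queue=[D,F,H,G,E] q_used=1 → run D
t=29: queue=[D,F,H,G,E] q_used=2 → run D
t=30: queue=[F,H,G,E,D] q_used=0 → run F
t=31: queue=[F,H,G,E,D] q_used=1 → run F
t=32: queue=[F,H,G,E,D] q_used=2 → run F
t=33: queue=[H,G,E,D] q_used=0 → run H
t=34: queue=[H,G,E,D] q_used=1 → run H
t=35: queue=[H,G,E,D] q_used=2 → run H
t=36: queue=[G,E,D] q_used=0 → run G
t=37: queue=[G,E,D] q_used=1 → run G
t=38: queue=[E,D] q_used=0 → run E
t=39: queue=[E,D] q_used=1 → run E
t=40: queue=[D] q_used=0 → run D
t=41: queue=[D] q_used=1 → run D
t=42: (idle)
t=43: (idle)
t=44: (idle)
t=45: (idle)
t=46: (idle)
t=47: (idle)
t=48: (idle)
t=49: (idle)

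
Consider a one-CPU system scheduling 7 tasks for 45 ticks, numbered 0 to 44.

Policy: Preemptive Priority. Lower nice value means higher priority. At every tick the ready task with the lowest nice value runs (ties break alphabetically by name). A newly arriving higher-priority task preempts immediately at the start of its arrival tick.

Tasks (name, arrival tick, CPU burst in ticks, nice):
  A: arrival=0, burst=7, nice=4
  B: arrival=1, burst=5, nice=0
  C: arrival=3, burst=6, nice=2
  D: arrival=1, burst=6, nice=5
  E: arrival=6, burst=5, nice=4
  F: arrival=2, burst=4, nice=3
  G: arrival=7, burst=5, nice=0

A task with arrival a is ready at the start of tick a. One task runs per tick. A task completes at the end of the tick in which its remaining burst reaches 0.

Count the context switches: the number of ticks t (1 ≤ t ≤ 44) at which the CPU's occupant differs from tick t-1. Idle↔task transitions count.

context switches = 9

t=0: ready={A} → run A
t=1: ready={A,B,D} → run B
t=2: ready={A,B,D,F} → run B
t=3: ready={A,B,C,D,F} → run B
t=4: ready={A,B,C,D,F} → run B
t=5: ready={A,B,C,D,F} → run B
t=6: ready={A,C,D,E,F} → run C
t=7: ready={A,C,D,E,F,G} → run G
t=8: ready={A,C,D,E,F,G} → run G
t=9: ready={A,C,D,E,F,G} → run G
t=10: ready={A,C,D,E,F,G} → run G
t=11: ready={A,C,D,E,F,G} → run G
t=12: ready={A,C,D,E,F} → run C
t=13: ready={A,C,D,E,F} → run C
t=14: ready={A,C,D,E,F} → run C
t=15: ready={A,C,D,E,F} → run C
t=16: ready={A,C,D,E,F} → run C
t=17: ready={A,D,E,F} → run F
t=18: ready={A,D,E,F} → run F
t=19: ready={A,D,E,F} → run F
t=20: ready={A,D,E,F} → run F
t=21: ready={A,D,E} → run A
t=22: ready={A,D,E} → run A
t=23: ready={A,D,E} → run A
t=24: ready={A,D,E} → run A
t=25: ready={A,D,E} → run A
t=26: ready={A,D,E} → run A
t=27: ready={D,E} → run E
t=28: ready={D,E} → run E
t=29: ready={D,E} → run E
t=30: ready={D,E} → run E
t=31: ready={D,E} → run E
t=32: ready={D} → run D
t=33: ready={D} → run D
t=34: ready={D} → run D
t=35: ready={D} → run D
t=36: ready={D} → run D
t=37: ready={D} → run D
t=38: (idle)
t=39: (idle)
t=40: (idle)
t=41: (idle)
t=42: (idle)
t=43: (idle)
t=44: (idle)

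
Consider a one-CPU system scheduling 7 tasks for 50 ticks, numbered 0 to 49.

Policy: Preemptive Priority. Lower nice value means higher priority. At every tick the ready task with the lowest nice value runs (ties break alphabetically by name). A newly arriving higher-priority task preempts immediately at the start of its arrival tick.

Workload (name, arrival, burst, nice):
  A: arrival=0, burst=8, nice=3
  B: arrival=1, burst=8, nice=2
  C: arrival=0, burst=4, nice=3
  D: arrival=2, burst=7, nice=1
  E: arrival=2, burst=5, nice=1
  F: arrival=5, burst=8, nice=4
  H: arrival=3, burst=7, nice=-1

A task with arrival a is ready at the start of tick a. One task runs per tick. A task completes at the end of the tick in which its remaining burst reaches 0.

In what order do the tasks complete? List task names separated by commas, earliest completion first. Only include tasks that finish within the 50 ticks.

t=0: ready={A,C} → run A
t=1: ready={A,B,C} → run B
t=2: ready={A,B,C,D,E} → run D
t=3: ready={A,B,C,D,E,H} → run H
t=4: ready={A,B,C,D,E,H} → run H
t=5: ready={A,B,C,D,E,F,H} → run H
t=6: ready={A,B,C,D,E,F,H} → run H
t=7: ready={A,B,C,D,E,F,H} → run H
t=8: ready={A,B,C,D,E,F,H} → run H
t=9: ready={A,B,C,D,E,F,H} → run H
t=10: ready={A,B,C,D,E,F} → run D
t=11: ready={A,B,C,D,E,F} → run D
t=12: ready={A,B,C,D,E,F} → run D
t=13: ready={A,B,C,D,E,F} → run D
t=14: ready={A,B,C,D,E,F} → run D
t=15: ready={A,B,C,D,E,F} → run D
t=16: ready={A,B,C,E,F} → run E
t=17: ready={A,B,C,E,F} → run E
t=18: ready={A,B,C,E,F} → run E
t=19: ready={A,B,C,E,F} → run E
t=20: ready={A,B,C,E,F} → run E
t=21: ready={A,B,C,F} → run B
t=22: ready={A,B,C,F} → run B
t=23: ready={A,B,C,F} → run B
t=24: ready={A,B,C,F} → run B
t=25: ready={A,B,C,F} → run B
t=26: ready={A,B,C,F} → run B
t=27: ready={A,B,C,F} → run B
t=28: ready={A,C,F} → run A
t=29: ready={A,C,F} → run A
t=30: ready={A,C,F} → run A
t=31: ready={A,C,F} → run A
t=32: ready={A,C,F} → run A
t=33: ready={A,C,F} → run A
t=34: ready={A,C,F} → run A
t=35: ready={C,F} → run C
t=36: ready={C,F} → run C
t=37: ready={C,F} → run C
t=38: ready={C,F} → run C
t=39: ready={F} → run F
t=40: ready={F} → run F
t=41: ready={F} → run F
t=42: ready={F} → run F
t=43: ready={F} → run F
t=44: ready={F} → run F
t=45: ready={F} → run F
t=46: ready={F} → run F
t=47: (idle)
t=48: (idle)
t=49: (idle)

completion order = H, D, E, B, A, C, F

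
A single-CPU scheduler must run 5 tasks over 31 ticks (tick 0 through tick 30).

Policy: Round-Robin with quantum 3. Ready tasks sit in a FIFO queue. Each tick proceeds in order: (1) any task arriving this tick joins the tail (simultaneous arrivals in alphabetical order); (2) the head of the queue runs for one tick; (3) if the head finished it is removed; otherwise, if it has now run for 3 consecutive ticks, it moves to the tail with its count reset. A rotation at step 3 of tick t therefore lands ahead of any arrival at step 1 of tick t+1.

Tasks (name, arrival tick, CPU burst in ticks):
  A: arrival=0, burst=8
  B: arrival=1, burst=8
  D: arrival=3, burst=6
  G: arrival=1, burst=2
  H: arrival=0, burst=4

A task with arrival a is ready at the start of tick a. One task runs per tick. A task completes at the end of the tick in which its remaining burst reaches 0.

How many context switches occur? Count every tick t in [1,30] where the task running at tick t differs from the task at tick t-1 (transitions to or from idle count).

t=0: queue=[A,H] q_used=0 → run A
t=1: queue=[A,H,B,G] q_used=1 → run A
t=2: queue=[A,H,B,G] q_used=2 → run A
t=3: queue=[H,B,G,A,D] q_used=0 → run H
t=4: queue=[H,B,G,A,D] q_used=1 → run H
t=5: queue=[H,B,G,A,D] q_used=2 → run H
t=6: queue=[B,G,A,D,H] q_used=0 → run B
t=7: queue=[B,G,A,D,H] q_used=1 → run B
t=8: queue=[B,G,A,D,H] q_used=2 → run B
t=9: queue=[G,A,D,H,B] q_used=0 → run G
t=10: queue=[G,A,D,H,B] q_used=1 → run G
t=11: queue=[A,D,H,B] q_used=0 → run A
t=12: queue=[A,D,H,B] q_used=1 → run A
t=13: queue=[A,D,H,B] q_used=2 → run A
t=14: queue=[D,H,B,A] q_used=0 → run D
t=15: queue=[D,H,B,A] q_used=1 → run D
t=16: queue=[D,H,B,A] q_used=2 → run D
t=17: queue=[H,B,A,D] q_used=0 → run H
t=18: queue=[B,A,D] q_used=0 → run B
t=19: queue=[B,A,D] q_used=1 → run B
t=20: queue=[B,A,D] q_used=2 → run B
t=21: queue=[A,D,B] q_used=0 → run A
t=22: queue=[A,D,B] q_used=1 → run A
t=23: queue=[D,B] q_used=0 → run D
t=24: queue=[D,B] q_used=1 → run D
t=25: queue=[D,B] q_used=2 → run D
t=26: queue=[B] q_used=0 → run B
t=27: queue=[B] q_used=1 → run B
t=28: (idle)
t=29: (idle)
t=30: (idle)

context switches = 11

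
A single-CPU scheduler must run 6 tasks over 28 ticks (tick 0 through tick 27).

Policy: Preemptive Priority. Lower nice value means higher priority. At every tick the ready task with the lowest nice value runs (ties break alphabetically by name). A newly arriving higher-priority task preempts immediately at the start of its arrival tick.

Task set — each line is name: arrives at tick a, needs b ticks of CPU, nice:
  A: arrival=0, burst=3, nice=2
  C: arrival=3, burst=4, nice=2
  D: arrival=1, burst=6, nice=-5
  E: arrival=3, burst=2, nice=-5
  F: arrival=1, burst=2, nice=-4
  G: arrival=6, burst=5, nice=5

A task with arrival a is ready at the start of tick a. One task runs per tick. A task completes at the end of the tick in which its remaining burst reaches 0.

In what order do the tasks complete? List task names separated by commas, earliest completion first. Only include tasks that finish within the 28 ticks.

t=0: ready={A} → run A
t=1: ready={A,D,F} → run D
t=2: ready={A,D,F} → run D
t=3: ready={A,C,D,E,F} → run D
t=4: ready={A,C,D,E,F} → run D
t=5: ready={A,C,D,E,F} → run D
t=6: ready={A,C,D,E,F,G} → run D
t=7: ready={A,C,E,F,G} → run E
t=8: ready={A,C,E,F,G} → run E
t=9: ready={A,C,F,G} → run F
t=10: ready={A,C,F,G} → run F
t=11: ready={A,C,G} → run A
t=12: ready={A,C,G} → run A
t=13: ready={C,G} → run C
t=14: ready={C,G} → run C
t=15: ready={C,G} → run C
t=16: ready={C,G} → run C
t=17: ready={G} → run G
t=18: ready={G} → run G
t=19: ready={G} → run G
t=20: ready={G} → run G
t=21: ready={G} → run G
t=22: (idle)
t=23: (idle)
t=24: (idle)
t=25: (idle)
t=26: (idle)
t=27: (idle)

completion order = D, E, F, A, C, G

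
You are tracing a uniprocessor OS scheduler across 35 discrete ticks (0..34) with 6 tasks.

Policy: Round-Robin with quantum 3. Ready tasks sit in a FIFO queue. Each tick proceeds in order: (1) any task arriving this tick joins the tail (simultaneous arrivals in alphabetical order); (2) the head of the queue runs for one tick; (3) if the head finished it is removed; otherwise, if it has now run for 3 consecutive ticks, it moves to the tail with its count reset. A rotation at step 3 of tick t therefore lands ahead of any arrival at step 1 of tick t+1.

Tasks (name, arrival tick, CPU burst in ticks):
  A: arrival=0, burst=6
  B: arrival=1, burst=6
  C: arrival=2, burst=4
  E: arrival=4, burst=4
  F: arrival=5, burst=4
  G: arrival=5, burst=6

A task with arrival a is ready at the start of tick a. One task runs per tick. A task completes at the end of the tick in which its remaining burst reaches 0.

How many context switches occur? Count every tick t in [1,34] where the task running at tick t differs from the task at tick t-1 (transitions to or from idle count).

t=0: queue=[A] q_used=0 → run A
t=1: queue=[A,B] q_used=1 → run A
t=2: queue=[A,B,C] q_used=2 → run A
t=3: queue=[B,C,A] q_used=0 → run B
t=4: queue=[B,C,A,E] q_used=1 → run B
t=5: queue=[B,C,A,E,F,G] q_used=2 → run B
t=6: queue=[C,A,E,F,G,B] q_used=0 → run C
t=7: queue=[C,A,E,F,G,B] q_used=1 → run C
t=8: queue=[C,A,E,F,G,B] q_used=2 → run C
t=9: queue=[A,E,F,G,B,C] q_used=0 → run A
t=10: queue=[A,E,F,G,B,C] q_used=1 → run A
t=11: queue=[A,E,F,G,B,C] q_used=2 → run A
t=12: queue=[E,F,G,B,C] q_used=0 → run E
t=13: queue=[E,F,G,B,C] q_used=1 → run E
t=14: queue=[E,F,G,B,C] q_used=2 → run E
t=15: queue=[F,G,B,C,E] q_used=0 → run F
t=16: queue=[F,G,B,C,E] q_used=1 → run F
t=17: queue=[F,G,B,C,E] q_used=2 → run F
t=18: queue=[G,B,C,E,F] q_used=0 → run G
t=19: queue=[G,B,C,E,F] q_used=1 → run G
t=20: queue=[G,B,C,E,F] q_used=2 → run G
t=21: queue=[B,C,E,F,G] q_used=0 → run B
t=22: queue=[B,C,E,F,G] q_used=1 → run B
t=23: queue=[B,C,E,F,G] q_used=2 → run B
t=24: queue=[C,E,F,G] q_used=0 → run C
t=25: queue=[E,F,G] q_used=0 → run E
t=26: queue=[F,G] q_used=0 → run F
t=27: queue=[G] q_used=0 → run G
t=28: queue=[G] q_used=1 → run G
t=29: queue=[G] q_used=2 → run G
t=30: (idle)
t=31: (idle)
t=32: (idle)
t=33: (idle)
t=34: (idle)

context switches = 12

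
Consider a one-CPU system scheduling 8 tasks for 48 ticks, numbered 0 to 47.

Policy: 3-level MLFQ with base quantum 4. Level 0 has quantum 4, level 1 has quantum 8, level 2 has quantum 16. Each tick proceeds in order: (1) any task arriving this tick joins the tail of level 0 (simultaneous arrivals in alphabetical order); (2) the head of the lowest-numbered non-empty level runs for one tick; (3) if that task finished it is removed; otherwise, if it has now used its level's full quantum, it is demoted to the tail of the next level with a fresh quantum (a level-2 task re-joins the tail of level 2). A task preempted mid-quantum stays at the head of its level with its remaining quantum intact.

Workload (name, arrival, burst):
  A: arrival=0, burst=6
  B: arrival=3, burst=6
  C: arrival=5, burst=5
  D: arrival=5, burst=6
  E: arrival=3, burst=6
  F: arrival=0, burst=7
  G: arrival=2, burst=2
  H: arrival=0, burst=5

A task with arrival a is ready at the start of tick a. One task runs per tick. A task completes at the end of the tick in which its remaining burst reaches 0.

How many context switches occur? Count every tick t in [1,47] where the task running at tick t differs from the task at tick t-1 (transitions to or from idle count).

context switches = 15

t=0: L0/L1/L2 = AFH/-/- → run A
t=1: L0/L1/L2 = AFH/-/- → run A
t=2: L0/L1/L2 = AFHG/-/- → run A
t=3: L0/L1/L2 = AFHGBE/-/- → run A
t=4: L0/L1/L2 = FHGBE/A/- → run F
t=5: L0/L1/L2 = FHGBECD/A/- → run F
t=6: L0/L1/L2 = FHGBECD/A/- → run F
t=7: L0/L1/L2 = FHGBECD/A/- → run F
t=8: L0/L1/L2 = HGBECD/AF/- → run H
t=9: L0/L1/L2 = HGBECD/AF/- → run H
t=10: L0/L1/L2 = HGBECD/AF/- → run H
t=11: L0/L1/L2 = HGBECD/AF/- → run H
t=12: L0/L1/L2 = GBECD/AFH/- → run G
t=13: L0/L1/L2 = GBECD/AFH/- → run G
t=14: L0/L1/L2 = BECD/AFH/- → run B
t=15: L0/L1/L2 = BECD/AFH/- → run B
t=16: L0/L1/L2 = BECD/AFH/- → run B
t=17: L0/L1/L2 = BECD/AFH/- → run B
t=18: L0/L1/L2 = ECD/AFHB/- → run E
t=19: L0/L1/L2 = ECD/AFHB/- → run E
t=20: L0/L1/L2 = ECD/AFHB/- → run E
t=21: L0/L1/L2 = ECD/AFHB/- → run E
t=22: L0/L1/L2 = CD/AFHBE/- → run C
t=23: L0/L1/L2 = CD/AFHBE/- → run C
t=24: L0/L1/L2 = CD/AFHBE/- → run C
t=25: L0/L1/L2 = CD/AFHBE/- → run C
t=26: L0/L1/L2 = D/AFHBEC/- → run D
t=27: L0/L1/L2 = D/AFHBEC/- → run D
t=28: L0/L1/L2 = D/AFHBEC/- → run D
t=29: L0/L1/L2 = D/AFHBEC/- → run D
t=30: L0/L1/L2 = -/AFHBECD/- → run A
t=31: L0/L1/L2 = -/AFHBECD/- → run A
t=32: L0/L1/L2 = -/FHBECD/- → run F
t=33: L0/L1/L2 = -/FHBECD/- → run F
t=34: L0/L1/L2 = -/FHBECD/- → run F
t=35: L0/L1/L2 = -/HBECD/- → run H
t=36: L0/L1/L2 = -/BECD/- → run B
t=37: L0/L1/L2 = -/BECD/- → run B
t=38: L0/L1/L2 = -/ECD/- → run E
t=39: L0/L1/L2 = -/ECD/- → run E
t=40: L0/L1/L2 = -/CD/- → run C
t=41: L0/L1/L2 = -/D/- → run D
t=42: L0/L1/L2 = -/D/- → run D
t=43: (idle)
t=44: (idle)
t=45: (idle)
t=46: (idle)
t=47: (idle)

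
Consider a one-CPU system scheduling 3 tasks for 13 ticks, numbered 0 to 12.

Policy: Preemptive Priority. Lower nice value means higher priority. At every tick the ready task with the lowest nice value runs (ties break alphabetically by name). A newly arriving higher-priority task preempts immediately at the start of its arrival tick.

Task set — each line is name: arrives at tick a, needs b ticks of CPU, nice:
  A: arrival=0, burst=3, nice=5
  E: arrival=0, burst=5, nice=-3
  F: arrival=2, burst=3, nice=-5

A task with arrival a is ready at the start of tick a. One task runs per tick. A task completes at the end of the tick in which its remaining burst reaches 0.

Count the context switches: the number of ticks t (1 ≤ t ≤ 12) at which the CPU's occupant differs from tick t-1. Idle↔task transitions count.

context switches = 4

t=0: ready={A,E} → run E
t=1: ready={A,E} → run E
t=2: ready={A,E,F} → run F
t=3: ready={A,E,F} → run F
t=4: ready={A,E,F} → run F
t=5: ready={A,E} → run E
t=6: ready={A,E} → run E
t=7: ready={A,E} → run E
t=8: ready={A} → run A
t=9: ready={A} → run A
t=10: ready={A} → run A
t=11: (idle)
t=12: (idle)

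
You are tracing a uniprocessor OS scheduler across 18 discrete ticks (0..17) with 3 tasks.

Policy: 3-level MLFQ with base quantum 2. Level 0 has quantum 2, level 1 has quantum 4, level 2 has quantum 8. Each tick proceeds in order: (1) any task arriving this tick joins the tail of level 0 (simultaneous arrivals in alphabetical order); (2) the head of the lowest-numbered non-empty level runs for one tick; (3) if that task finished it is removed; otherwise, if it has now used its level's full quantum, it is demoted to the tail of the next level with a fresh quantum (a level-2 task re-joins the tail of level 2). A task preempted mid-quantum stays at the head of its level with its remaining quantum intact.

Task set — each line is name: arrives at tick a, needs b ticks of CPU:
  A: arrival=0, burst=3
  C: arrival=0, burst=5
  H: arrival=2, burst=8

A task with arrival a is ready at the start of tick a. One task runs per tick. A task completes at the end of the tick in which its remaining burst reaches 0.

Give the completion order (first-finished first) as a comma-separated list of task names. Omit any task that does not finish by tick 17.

t=0: L0/L1/L2 = AC/-/- → run A
t=1: L0/L1/L2 = AC/-/- → run A
t=2: L0/L1/L2 = CH/A/- → run C
t=3: L0/L1/L2 = CH/A/- → run C
t=4: L0/L1/L2 = H/AC/- → run H
t=5: L0/L1/L2 = H/AC/- → run H
t=6: L0/L1/L2 = -/ACH/- → run A
t=7: L0/L1/L2 = -/CH/- → run C
t=8: L0/L1/L2 = -/CH/- → run C
t=9: L0/L1/L2 = -/CH/- → run C
t=10: L0/L1/L2 = -/H/- → run H
t=11: L0/L1/L2 = -/H/- → run H
t=12: L0/L1/L2 = -/H/- → run H
t=13: L0/L1/L2 = -/H/- → run H
t=14: L0/L1/L2 = -/-/H → run H
t=15: L0/L1/L2 = -/-/H → run H
t=16: (idle)
t=17: (idle)

completion order = A, C, H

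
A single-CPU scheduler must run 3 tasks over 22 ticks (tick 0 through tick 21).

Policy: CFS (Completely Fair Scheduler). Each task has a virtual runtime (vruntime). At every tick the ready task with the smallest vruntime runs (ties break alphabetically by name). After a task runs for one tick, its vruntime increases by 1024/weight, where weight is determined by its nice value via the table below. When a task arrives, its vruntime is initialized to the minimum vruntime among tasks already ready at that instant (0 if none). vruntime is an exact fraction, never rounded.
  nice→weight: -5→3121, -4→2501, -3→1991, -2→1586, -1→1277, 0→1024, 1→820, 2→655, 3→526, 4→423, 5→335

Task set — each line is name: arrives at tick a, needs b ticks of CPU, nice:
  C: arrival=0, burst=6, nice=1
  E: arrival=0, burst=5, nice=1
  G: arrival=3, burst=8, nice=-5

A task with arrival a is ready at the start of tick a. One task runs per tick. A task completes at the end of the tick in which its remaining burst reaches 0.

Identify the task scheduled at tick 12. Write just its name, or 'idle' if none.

t=0: vr[C=0 E=0] → run C
t=1: vr[C=256/205 E=0] → run E
t=2: vr[C=256/205 E=256/205] → run C
t=3: vr[C=512/205 E=256/205 G=256/205] → run E
t=4: vr[C=512/205 E=512/205 G=256/205] → run G
t=5: vr[C=512/205 E=512/205 G=1008896/639805] → run G
t=6: vr[C=512/205 E=512/205 G=1218816/639805] → run G
t=7: vr[C=512/205 E=512/205 G=1428736/639805] → run G
t=8: vr[C=512/205 E=512/205 G=1638656/639805] → run C
t=9: vr[C=768/205 E=512/205 G=1638656/639805] → run E
t=10: vr[C=768/205 E=768/205 G=1638656/639805] → run G
t=11: vr[C=768/205 E=768/205 G=1848576/639805] → run G
t=12: vr[C=768/205 E=768/205 G=2058496/639805] → run G
t=13: vr[C=768/205 E=768/205 G=2268416/639805] → run G
t=14: vr[C=768/205 E=768/205] → run C
t=15: vr[C=1024/205 E=768/205] → run E
t=16: vr[C=1024/205 E=1024/205] → run C
t=17: vr[C=256/41 E=1024/205] → run E
t=18: vr[C=256/41] → run C
t=19: (idle)
t=20: (idle)
t=21: (idle)

running at tick 12 = G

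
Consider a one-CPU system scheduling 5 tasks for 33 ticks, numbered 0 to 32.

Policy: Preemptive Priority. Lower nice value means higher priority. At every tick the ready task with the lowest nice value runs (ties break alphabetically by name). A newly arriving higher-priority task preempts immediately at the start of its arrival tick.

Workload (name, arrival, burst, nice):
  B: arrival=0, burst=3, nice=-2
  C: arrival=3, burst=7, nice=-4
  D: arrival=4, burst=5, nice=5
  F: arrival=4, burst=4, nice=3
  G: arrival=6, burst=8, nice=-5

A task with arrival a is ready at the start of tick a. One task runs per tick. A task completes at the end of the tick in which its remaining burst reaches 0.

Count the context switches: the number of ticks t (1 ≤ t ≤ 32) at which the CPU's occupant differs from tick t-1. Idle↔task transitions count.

context switches = 6

t=0: ready={B} → run B
t=1: ready={B} → run B
t=2: ready={B} → run B
t=3: ready={C} → run C
t=4: ready={C,D,F} → run C
t=5: ready={C,D,F} → run C
t=6: ready={C,D,F,G} → run G
t=7: ready={C,D,F,G} → run G
t=8: ready={C,D,F,G} → run G
t=9: ready={C,D,F,G} → run G
t=10: ready={C,D,F,G} → run G
t=11: ready={C,D,F,G} → run G
t=12: ready={C,D,F,G} → run G
t=13: ready={C,D,F,G} → run G
t=14: ready={C,D,F} → run C
t=15: ready={C,D,F} → run C
t=16: ready={C,D,F} → run C
t=17: ready={C,D,F} → run C
t=18: ready={D,F} → run F
t=19: ready={D,F} → run F
t=20: ready={D,F} → run F
t=21: ready={D,F} → run F
t=22: ready={D} → run D
t=23: ready={D} → run D
t=24: ready={D} → run D
t=25: ready={D} → run D
t=26: ready={D} → run D
t=27: (idle)
t=28: (idle)
t=29: (idle)
t=30: (idle)
t=31: (idle)
t=32: (idle)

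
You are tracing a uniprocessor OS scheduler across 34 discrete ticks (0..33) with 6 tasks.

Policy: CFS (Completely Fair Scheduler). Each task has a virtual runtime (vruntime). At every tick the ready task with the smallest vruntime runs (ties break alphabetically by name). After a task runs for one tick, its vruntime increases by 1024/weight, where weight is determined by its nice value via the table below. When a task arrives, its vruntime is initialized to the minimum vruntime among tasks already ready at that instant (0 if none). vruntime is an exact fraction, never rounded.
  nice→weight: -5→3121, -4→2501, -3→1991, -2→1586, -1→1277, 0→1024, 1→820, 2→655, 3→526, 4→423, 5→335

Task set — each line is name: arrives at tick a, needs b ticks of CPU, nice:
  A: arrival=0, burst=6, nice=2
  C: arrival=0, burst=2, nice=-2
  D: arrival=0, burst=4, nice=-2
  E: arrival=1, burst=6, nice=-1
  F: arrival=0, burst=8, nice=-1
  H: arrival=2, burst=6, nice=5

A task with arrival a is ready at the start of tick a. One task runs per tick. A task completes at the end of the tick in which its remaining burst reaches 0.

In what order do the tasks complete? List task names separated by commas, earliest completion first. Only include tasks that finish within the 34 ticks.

t=0: vr[A=0 C=0 D=0 F=0] → run A
t=1: vr[A=1024/655 C=0 D=0 E=0 F=0] → run C
t=2: vr[A=1024/655 C=512/793 D=0 E=0 F=0 H=0] → run D
t=3: vr[A=1024/655 C=512/793 D=512/793 E=0 F=0 H=0] → run E
t=4: vr[A=1024/655 C=512/793 D=512/793 E=1024/1277 F=0 H=0] → run F
t=5: vr[A=1024/655 C=512/793 D=512/793 E=1024/1277 F=1024/1277 H=0] → run H
t=6: vr[A=1024/655 C=512/793 D=512/793 E=1024/1277 F=1024/1277 H=1024/335] → run C
t=7: vr[A=1024/655 D=512/793 E=1024/1277 F=1024/1277 H=1024/335] → run D
t=8: vr[A=1024/655 D=1024/793 E=1024/1277 F=1024/1277 H=1024/335] → run E
t=9: vr[A=1024/655 D=1024/793 E=2048/1277 F=1024/1277 H=1024/335] → run F
t=10: vr[A=1024/655 D=1024/793 E=2048/1277 F=2048/1277 H=1024/335] → run D
t=11: vr[A=1024/655 D=1536/793 E=2048/1277 F=2048/1277 H=1024/335] → run A
t=12: vr[A=2048/655 D=1536/793 E=2048/1277 F=2048/1277 H=1024/335] → run E
t=13: vr[A=2048/655 D=1536/793 E=3072/1277 F=2048/1277 H=1024/335] → run F
t=14: vr[A=2048/655 D=1536/793 E=3072/1277 F=3072/1277 H=1024/335] → run D
t=15: vr[A=2048/655 E=3072/1277 F=3072/1277 H=1024/335] → run E
t=16: vr[A=2048/655 E=4096/1277 F=3072/1277 H=1024/335] → run F
t=17: vr[A=2048/655 E=4096/1277 F=4096/1277 H=1024/335] → run H
t=18: vr[A=2048/655 E=4096/1277 F=4096/1277 H=2048/335] → run A
t=19: vr[A=3072/655 E=4096/1277 F=4096/1277 H=2048/335] → run E
t=20: vr[A=3072/655 E=5120/1277 F=4096/1277 H=2048/335] → run F
t=21: vr[A=3072/655 E=5120/1277 F=5120/1277 H=2048/335] → run E
t=22: vr[A=3072/655 F=5120/1277 H=2048/335] → run F
t=23: vr[A=3072/655 F=6144/1277 H=2048/335] → run A
t=24: vr[A=4096/655 F=6144/1277 H=2048/335] → run F
t=25: vr[A=4096/655 F=7168/1277 H=2048/335] → run F
t=26: vr[A=4096/655 H=2048/335] → run H
t=27: vr[A=4096/655 H=3072/335] → run A
t=28: vr[A=1024/131 H=3072/335] → run A
t=29: vr[H=3072/335] → run H
t=30: vr[H=4096/335] → run H
t=31: vr[H=1024/67] → run H
t=32: (idle)
t=33: (idle)

completion order = C, D, E, F, A, H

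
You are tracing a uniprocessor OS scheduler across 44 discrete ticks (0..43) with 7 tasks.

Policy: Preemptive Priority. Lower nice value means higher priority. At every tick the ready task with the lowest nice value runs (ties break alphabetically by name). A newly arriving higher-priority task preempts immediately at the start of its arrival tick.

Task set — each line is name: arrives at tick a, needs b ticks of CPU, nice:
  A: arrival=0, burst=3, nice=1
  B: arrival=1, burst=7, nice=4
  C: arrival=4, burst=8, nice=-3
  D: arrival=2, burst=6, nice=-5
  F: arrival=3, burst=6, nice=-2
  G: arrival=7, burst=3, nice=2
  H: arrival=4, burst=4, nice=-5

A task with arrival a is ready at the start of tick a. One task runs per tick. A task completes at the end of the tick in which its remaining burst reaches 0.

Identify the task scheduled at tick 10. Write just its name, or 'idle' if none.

t=0: ready={A} → run A
t=1: ready={A,B} → run A
t=2: ready={A,B,D} → run D
t=3: ready={A,B,D,F} → run D
t=4: ready={A,B,C,D,F,H} → run D
t=5: ready={A,B,C,D,F,H} → run D
t=6: ready={A,B,C,D,F,H} → run D
t=7: ready={A,B,C,D,F,G,H} → run D
t=8: ready={A,B,C,F,G,H} → run H
t=9: ready={A,B,C,F,G,H} → run H
t=10: ready={A,B,C,F,G,H} → run H
t=11: ready={A,B,C,F,G,H} → run H
t=12: ready={A,B,C,F,G} → run C
t=13: ready={A,B,C,F,G} → run C
t=14: ready={A,B,C,F,G} → run C
t=15: ready={A,B,C,F,G} → run C
t=16: ready={A,B,C,F,G} → run C
t=17: ready={A,B,C,F,G} → run C
t=18: ready={A,B,C,F,G} → run C
t=19: ready={A,B,C,F,G} → run C
t=20: ready={A,B,F,G} → run F
t=21: ready={A,B,F,G} → run F
t=22: ready={A,B,F,G} → run F
t=23: ready={A,B,F,G} → run F
t=24: ready={A,B,F,G} → run F
t=25: ready={A,B,F,G} → run F
t=26: ready={A,B,G} → run A
t=27: ready={B,G} → run G
t=28: ready={B,G} → run G
t=29: ready={B,G} → run G
t=30: ready={B} → run B
t=31: ready={B} → run B
t=32: ready={B} → run B
t=33: ready={B} → run B
t=34: ready={B} → run B
t=35: ready={B} → run B
t=36: ready={B} → run B
t=37: (idle)
t=38: (idle)
t=39: (idle)
t=40: (idle)
t=41: (idle)
t=42: (idle)
t=43: (idle)

running at tick 10 = H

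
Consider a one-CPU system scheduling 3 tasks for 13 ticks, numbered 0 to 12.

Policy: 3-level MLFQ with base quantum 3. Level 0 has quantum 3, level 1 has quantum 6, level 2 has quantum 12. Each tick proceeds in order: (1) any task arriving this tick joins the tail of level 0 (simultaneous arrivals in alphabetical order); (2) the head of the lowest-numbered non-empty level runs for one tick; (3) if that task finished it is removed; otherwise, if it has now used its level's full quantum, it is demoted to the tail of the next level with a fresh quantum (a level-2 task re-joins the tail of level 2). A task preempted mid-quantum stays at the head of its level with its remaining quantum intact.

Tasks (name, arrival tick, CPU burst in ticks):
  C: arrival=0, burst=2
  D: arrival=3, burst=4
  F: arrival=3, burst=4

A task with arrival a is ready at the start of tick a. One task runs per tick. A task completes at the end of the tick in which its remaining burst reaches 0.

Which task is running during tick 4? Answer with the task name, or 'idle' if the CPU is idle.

running at tick 4 = D

t=0: L0/L1/L2 = C/-/- → run C
t=1: L0/L1/L2 = C/-/- → run C
t=2: (idle)
t=3: L0/L1/L2 = DF/-/- → run D
t=4: L0/L1/L2 = DF/-/- → run D
t=5: L0/L1/L2 = DF/-/- → run D
t=6: L0/L1/L2 = F/D/- → run F
t=7: L0/L1/L2 = F/D/- → run F
t=8: L0/L1/L2 = F/D/- → run F
t=9: L0/L1/L2 = -/DF/- → run D
t=10: L0/L1/L2 = -/F/- → run F
t=11: (idle)
t=12: (idle)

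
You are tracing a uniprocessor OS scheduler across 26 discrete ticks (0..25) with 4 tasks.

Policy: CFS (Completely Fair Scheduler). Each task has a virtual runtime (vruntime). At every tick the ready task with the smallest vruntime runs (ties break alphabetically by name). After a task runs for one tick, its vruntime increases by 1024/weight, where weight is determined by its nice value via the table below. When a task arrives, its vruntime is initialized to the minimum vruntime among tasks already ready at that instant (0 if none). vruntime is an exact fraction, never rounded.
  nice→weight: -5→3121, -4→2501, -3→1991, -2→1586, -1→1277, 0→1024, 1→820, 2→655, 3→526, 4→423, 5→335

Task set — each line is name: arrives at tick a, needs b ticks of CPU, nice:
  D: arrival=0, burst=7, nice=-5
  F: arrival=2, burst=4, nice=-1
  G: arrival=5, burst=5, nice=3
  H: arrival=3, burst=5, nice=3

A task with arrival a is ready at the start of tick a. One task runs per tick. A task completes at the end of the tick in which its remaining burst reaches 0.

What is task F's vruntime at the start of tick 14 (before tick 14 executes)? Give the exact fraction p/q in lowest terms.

vruntime(F, start of tick 14) = 12203008/3985517

t=0: vr[D=0] → run D
t=1: vr[D=1024/3121] → run D
t=2: vr[D=2048/3121 F=2048/3121] → run D
t=3: vr[D=3072/3121 F=2048/3121 H=2048/3121] → run F
t=4: vr[D=3072/3121 F=5811200/3985517 H=2048/3121] → run H
t=5: vr[D=3072/3121 F=5811200/3985517 G=3072/3121 H=2136576/820823] → run D
t=6: vr[D=4096/3121 F=5811200/3985517 G=3072/3121 H=2136576/820823] → run G
t=7: vr[D=4096/3121 F=5811200/3985517 G=2405888/820823 H=2136576/820823] → run D
t=8: vr[D=5120/3121 F=5811200/3985517 G=2405888/820823 H=2136576/820823] → run F
t=9: vr[D=5120/3121 F=9007104/3985517 G=2405888/820823 H=2136576/820823] → run D
t=10: vr[D=6144/3121 F=9007104/3985517 G=2405888/820823 H=2136576/820823] → run D
t=11: vr[F=9007104/3985517 G=2405888/820823 H=2136576/820823] → run F
t=12: vr[F=12203008/3985517 G=2405888/820823 H=2136576/820823] → run H
t=13: vr[F=12203008/3985517 G=2405888/820823 H=3734528/820823] → run G
t=14: vr[F=12203008/3985517 G=4003840/820823 H=3734528/820823] → run F
t=15: vr[G=4003840/820823 H=3734528/820823] → run H
t=16: vr[G=4003840/820823 H=5332480/820823] → run G
t=17: vr[G=5601792/820823 H=5332480/820823] → run H
t=18: vr[G=5601792/820823 H=6930432/820823] → run G
t=19: vr[G=7199744/820823 H=6930432/820823] → run H
t=20: vr[G=7199744/820823] → run G
t=21: (idle)
t=22: (idle)
t=23: (idle)
t=24: (idle)
t=25: (idle)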